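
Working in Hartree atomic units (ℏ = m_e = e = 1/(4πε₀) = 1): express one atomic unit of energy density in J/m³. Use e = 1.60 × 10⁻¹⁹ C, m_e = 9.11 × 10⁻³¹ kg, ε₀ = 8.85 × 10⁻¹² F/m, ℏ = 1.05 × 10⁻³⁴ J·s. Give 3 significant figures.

Dimensional analysis gives u_au = E_h/a₀³ = m_e⁴e¹⁰/((4πε₀)⁵ℏ⁸).
E_h = 4.38 × 10⁻¹⁸ J
a₀ = 5.26 × 10⁻¹¹ m
E_h/a₀³ = 3.01 × 10¹³ J/m³

3.01 × 10¹³ J/m³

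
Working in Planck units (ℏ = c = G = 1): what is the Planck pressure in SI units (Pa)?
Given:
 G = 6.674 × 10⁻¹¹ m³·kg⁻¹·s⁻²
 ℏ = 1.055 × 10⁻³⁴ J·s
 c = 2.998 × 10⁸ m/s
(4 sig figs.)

The unique combination of the constants set to 1 with dimensions of pressure is p_P = c⁷/(ℏG²).
  = 2.177 × 10⁵⁹ / 4.699 × 10⁻⁵⁵
  = 4.632 × 10¹¹³ Pa

4.632 × 10¹¹³ Pa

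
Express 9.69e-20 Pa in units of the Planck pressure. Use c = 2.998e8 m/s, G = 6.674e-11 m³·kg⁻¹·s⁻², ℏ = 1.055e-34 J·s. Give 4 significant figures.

2.092e-133

Planck pressure: p_P = c⁷/(ℏG²) = 4.632e113 Pa.
9.69e-20 / 4.632e113 = 2.092e-133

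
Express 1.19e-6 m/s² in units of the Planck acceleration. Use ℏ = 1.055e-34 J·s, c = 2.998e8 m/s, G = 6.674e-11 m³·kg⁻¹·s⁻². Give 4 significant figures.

Planck acceleration: a_P = √(c⁷/(ℏG)) = 5.560e51 m/s².
1.19e-6 / 5.560e51 = 2.140e-58

2.140e-58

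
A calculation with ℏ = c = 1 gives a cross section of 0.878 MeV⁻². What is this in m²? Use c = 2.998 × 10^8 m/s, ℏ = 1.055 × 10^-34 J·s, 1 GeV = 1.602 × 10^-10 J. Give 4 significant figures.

Area is [L]² = [E]⁻²·(ℏc)²; restore (ℏc)².
1 GeV⁻² → (ℏc)² × (1 GeV in J)⁻² = 3.898 × 10^-32 m².
Convert the energy scale: 0.878 MeV⁻² = 8.78 × 10^5 GeV⁻².
Result: 8.78 × 10^5 × 3.898 × 10^-32 = 3.422 × 10^-26 m².

3.422 × 10^-26 m²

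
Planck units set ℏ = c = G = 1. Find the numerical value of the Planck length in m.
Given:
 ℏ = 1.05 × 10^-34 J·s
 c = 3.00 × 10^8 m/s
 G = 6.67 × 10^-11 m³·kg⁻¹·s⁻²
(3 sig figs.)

The unique combination of the constants set to 1 with dimensions of length is ℓ_P = √(ℏG/c³).
  = √(2.59 × 10^-70)
  = 1.61 × 10^-35 m

1.61 × 10^-35 m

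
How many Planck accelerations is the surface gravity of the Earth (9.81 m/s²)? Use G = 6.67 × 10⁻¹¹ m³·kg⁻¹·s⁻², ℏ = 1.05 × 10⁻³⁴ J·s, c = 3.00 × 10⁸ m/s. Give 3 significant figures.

1.76 × 10⁻⁵¹

Planck acceleration: a_P = √(c⁷/(ℏG)) = 5.59 × 10⁵¹ m/s².
9.81 / 5.59 × 10⁵¹ = 1.76 × 10⁻⁵¹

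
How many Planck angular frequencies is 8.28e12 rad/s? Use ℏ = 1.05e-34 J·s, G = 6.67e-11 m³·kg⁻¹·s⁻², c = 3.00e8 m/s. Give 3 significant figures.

Planck angular frequency: ω_P = √(c⁵/(ℏG)) = 1.86e43 rad/s.
8.28e12 / 1.86e43 = 4.45e-31

4.45e-31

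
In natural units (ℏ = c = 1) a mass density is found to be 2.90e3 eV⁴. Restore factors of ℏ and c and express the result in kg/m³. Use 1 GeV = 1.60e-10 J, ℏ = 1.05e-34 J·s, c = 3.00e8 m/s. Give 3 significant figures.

6.76e-13 kg/m³

Mass density is [E]/(c²[L]³) = [E]⁴/(ℏ³c⁵).
1 GeV⁴ → 1/(ℏ³c⁵) × (1 GeV in J)⁴ = 2.33e20 kg/m³.
Convert the energy scale: 2.90e3 eV⁴ = 2.90e-33 GeV⁴.
Result: 2.90e-33 × 2.33e20 = 6.76e-13 kg/m³.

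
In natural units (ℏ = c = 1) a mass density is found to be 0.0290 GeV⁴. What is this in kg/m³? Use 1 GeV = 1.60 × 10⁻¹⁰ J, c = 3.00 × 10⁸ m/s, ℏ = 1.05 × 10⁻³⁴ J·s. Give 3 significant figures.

6.76 × 10¹⁸ kg/m³

Mass density is [E]/(c²[L]³) = [E]⁴/(ℏ³c⁵).
1 GeV⁴ → 1/(ℏ³c⁵) × (1 GeV in J)⁴ = 2.33 × 10²⁰ kg/m³.
Result: 0.0290 × 2.33 × 10²⁰ = 6.76 × 10¹⁸ kg/m³.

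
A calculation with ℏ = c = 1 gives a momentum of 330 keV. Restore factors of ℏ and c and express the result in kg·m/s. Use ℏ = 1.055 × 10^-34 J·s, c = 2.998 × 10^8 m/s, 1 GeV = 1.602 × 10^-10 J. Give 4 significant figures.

Momentum is [E]/c; divide by c.
1 GeV → 1/c × (1 GeV in J) = 5.344 × 10^-19 kg·m/s.
Convert the energy scale: 330 keV = 3.30 × 10^-4 GeV.
Result: 3.30 × 10^-4 × 5.344 × 10^-19 = 1.763 × 10^-22 kg·m/s.

1.763 × 10^-22 kg·m/s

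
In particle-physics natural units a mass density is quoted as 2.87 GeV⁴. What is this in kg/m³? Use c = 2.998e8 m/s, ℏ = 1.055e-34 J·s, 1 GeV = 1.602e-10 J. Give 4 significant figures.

6.647e20 kg/m³

Mass density is [E]/(c²[L]³) = [E]⁴/(ℏ³c⁵).
1 GeV⁴ → 1/(ℏ³c⁵) × (1 GeV in J)⁴ = 2.316e20 kg/m³.
Result: 2.87 × 2.316e20 = 6.647e20 kg/m³.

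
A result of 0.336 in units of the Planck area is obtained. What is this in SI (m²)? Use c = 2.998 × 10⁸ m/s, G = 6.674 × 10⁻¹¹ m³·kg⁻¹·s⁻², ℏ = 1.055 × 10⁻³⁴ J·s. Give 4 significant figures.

One Planck area: A_P = ℏG/c³ = 2.613 × 10⁻⁷⁰ m².
0.336 × 2.613 × 10⁻⁷⁰ m² = 8.780 × 10⁻⁷¹ m²

8.780 × 10⁻⁷¹ m²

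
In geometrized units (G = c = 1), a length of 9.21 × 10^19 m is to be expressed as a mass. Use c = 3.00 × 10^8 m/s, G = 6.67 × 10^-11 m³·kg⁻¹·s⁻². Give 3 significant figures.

Length → mass via c²/G.
9.21 × 10^19 m × (c²/G) = 1.24 × 10^47 kg

1.24 × 10^47 kg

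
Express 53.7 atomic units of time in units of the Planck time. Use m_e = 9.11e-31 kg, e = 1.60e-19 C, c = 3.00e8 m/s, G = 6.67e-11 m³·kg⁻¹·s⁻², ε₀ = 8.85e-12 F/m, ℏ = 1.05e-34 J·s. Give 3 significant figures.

atomic unit of time: τ_au = (4πε₀)²ℏ³/(m_e e⁴) = 2.40e-17 s
Planck time: t_P = √(ℏG/c⁵) = 5.37e-44 s
53.7 × 2.40e-17 / 5.37e-44 = 2.40e28

2.40e28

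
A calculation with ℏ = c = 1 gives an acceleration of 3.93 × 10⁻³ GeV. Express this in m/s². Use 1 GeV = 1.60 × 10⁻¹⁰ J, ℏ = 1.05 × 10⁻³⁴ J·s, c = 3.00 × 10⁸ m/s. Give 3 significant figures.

Acceleration is [L]/[T]² = c·[E]/ℏ.
1 GeV → c/ℏ × (1 GeV in J) = 4.57 × 10³² m/s².
Result: 3.93 × 10⁻³ × 4.57 × 10³² = 1.80 × 10³⁰ m/s².

1.80 × 10³⁰ m/s²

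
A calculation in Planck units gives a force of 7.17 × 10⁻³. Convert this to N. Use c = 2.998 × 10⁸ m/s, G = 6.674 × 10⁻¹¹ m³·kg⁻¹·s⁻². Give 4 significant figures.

One Planck force: F_P = c⁴/G = 1.210 × 10⁴⁴ N.
7.17 × 10⁻³ × 1.210 × 10⁴⁴ N = 8.679 × 10⁴¹ N

8.679 × 10⁴¹ N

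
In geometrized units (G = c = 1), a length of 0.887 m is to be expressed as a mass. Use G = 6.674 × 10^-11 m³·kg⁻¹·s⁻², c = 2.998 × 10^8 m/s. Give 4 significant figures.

Length → mass via c²/G.
0.887 m × (c²/G) = 1.195 × 10^27 kg

1.195 × 10^27 kg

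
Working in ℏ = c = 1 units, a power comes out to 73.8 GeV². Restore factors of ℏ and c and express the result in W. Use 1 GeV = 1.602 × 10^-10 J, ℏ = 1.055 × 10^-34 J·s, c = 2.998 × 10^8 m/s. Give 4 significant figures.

1.795 × 10^16 W

Power is [E]/[T] = [E]²/ℏ.
1 GeV² → 1/ℏ × (1 GeV in J)² = 2.433 × 10^14 W.
Result: 73.8 × 2.433 × 10^14 = 1.795 × 10^16 W.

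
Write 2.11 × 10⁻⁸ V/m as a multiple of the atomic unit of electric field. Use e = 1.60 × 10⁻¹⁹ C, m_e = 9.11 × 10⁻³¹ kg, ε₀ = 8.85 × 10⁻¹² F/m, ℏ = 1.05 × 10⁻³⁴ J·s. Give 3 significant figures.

atomic unit of electric field: E_au = E_h/(e a₀) = m_e²e⁵/((4πε₀)³ℏ⁴) = 5.20 × 10¹¹ V/m.
2.11 × 10⁻⁸ / 5.20 × 10¹¹ = 4.05 × 10⁻²⁰

4.05 × 10⁻²⁰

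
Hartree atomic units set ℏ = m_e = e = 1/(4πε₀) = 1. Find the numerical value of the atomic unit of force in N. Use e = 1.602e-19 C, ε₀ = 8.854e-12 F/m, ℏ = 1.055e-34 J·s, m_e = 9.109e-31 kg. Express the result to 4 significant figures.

8.220e-8 N

The unique combination of the constants set to 1 with dimensions of force is F_au = E_h/a₀ = m_e²e⁶/((4πε₀)³ℏ⁴).
E_h = 4.354e-18 J
a₀ = 5.297e-11 m
E_h/a₀ = 8.220e-8 N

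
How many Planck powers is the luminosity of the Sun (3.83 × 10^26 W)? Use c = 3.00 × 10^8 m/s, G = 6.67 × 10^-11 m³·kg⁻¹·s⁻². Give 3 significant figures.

Planck power: P_P = c⁵/G = 3.64 × 10^52 W.
3.83 × 10^26 / 3.64 × 10^52 = 1.05 × 10^-26

1.05 × 10^-26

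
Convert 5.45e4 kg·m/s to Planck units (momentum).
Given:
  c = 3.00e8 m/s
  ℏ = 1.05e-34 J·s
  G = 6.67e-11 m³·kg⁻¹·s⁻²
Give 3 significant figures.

Planck momentum: p_P = √(ℏc³/G) = 6.52 kg·m/s.
5.45e4 / 6.52 = 8.36e3

8.36e3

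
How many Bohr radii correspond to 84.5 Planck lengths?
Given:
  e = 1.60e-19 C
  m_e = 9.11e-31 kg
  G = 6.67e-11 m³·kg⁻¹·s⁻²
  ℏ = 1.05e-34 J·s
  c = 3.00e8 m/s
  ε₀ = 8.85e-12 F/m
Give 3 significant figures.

Planck length: ℓ_P = √(ℏG/c³) = 1.61e-35 m
Bohr radius: a₀ = 4πε₀ℏ²/(m_e e²) = 5.26e-11 m
84.5 × 1.61e-35 / 5.26e-11 = 2.59e-23

2.59e-23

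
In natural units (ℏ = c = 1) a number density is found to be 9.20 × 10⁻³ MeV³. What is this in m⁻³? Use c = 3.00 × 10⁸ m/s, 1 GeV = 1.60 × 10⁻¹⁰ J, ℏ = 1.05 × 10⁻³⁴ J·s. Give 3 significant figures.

Number density is [L]⁻³ = [E]³/(ℏc)³.
1 GeV³ → 1/(ℏc)³ × (1 GeV in J)³ = 1.31 × 10⁴⁷ m⁻³.
Convert the energy scale: 9.20 × 10⁻³ MeV³ = 9.20 × 10⁻¹² GeV³.
Result: 9.20 × 10⁻¹² × 1.31 × 10⁴⁷ = 1.21 × 10³⁶ m⁻³.

1.21 × 10³⁶ m⁻³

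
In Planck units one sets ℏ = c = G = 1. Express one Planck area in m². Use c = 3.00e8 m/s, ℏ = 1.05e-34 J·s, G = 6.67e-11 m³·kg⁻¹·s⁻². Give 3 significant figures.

2.59e-70 m²

A_P = ℏG/c³
  = 7.00e-45 / 2.70e25
  = 2.59e-70 m²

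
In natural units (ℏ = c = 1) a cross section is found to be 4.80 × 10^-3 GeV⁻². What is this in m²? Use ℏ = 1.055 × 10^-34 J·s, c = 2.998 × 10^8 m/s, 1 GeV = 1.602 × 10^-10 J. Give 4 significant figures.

1.871 × 10^-34 m²

Area is [L]² = [E]⁻²·(ℏc)²; restore (ℏc)².
1 GeV⁻² → (ℏc)² × (1 GeV in J)⁻² = 3.898 × 10^-32 m².
Result: 4.80 × 10^-3 × 3.898 × 10^-32 = 1.871 × 10^-34 m².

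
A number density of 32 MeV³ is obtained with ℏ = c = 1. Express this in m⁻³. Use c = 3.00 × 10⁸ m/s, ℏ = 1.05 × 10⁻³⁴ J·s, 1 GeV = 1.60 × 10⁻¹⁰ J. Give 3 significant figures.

4.19 × 10³⁹ m⁻³

Number density is [L]⁻³ = [E]³/(ℏc)³.
1 GeV³ → 1/(ℏc)³ × (1 GeV in J)³ = 1.31 × 10⁴⁷ m⁻³.
Convert the energy scale: 32 MeV³ = 3.20 × 10⁻⁸ GeV³.
Result: 3.20 × 10⁻⁸ × 1.31 × 10⁴⁷ = 4.19 × 10³⁹ m⁻³.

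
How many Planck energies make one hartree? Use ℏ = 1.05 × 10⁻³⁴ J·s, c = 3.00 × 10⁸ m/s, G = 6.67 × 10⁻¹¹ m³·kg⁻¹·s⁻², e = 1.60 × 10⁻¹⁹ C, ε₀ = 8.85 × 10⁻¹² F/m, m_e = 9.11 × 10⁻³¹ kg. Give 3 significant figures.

2.24 × 10⁻²⁷

hartree: E_h = m_e e⁴/(4πε₀ℏ)² = 4.38 × 10⁻¹⁸ J
Planck energy: E_P = √(ℏc⁵/G) = 1.96 × 10⁹ J
ratio = 4.38 × 10⁻¹⁸ / 1.96 × 10⁹ = 2.24 × 10⁻²⁷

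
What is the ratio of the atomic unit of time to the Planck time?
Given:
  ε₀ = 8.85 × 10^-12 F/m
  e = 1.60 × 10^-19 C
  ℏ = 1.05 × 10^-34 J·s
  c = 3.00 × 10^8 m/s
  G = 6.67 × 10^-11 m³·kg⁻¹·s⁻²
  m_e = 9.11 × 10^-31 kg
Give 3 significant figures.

4.47 × 10^26

atomic unit of time: τ_au = (4πε₀)²ℏ³/(m_e e⁴) = 2.40 × 10^-17 s
Planck time: t_P = √(ℏG/c⁵) = 5.37 × 10^-44 s
ratio = 2.40 × 10^-17 / 5.37 × 10^-44 = 4.47 × 10^26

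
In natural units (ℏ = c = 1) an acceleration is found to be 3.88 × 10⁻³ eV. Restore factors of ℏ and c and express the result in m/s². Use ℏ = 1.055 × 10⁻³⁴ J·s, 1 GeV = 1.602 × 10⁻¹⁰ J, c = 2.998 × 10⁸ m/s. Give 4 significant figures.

1.766 × 10²¹ m/s²

Acceleration is [L]/[T]² = c·[E]/ℏ.
1 GeV → c/ℏ × (1 GeV in J) = 4.552 × 10³² m/s².
Convert the energy scale: 3.88 × 10⁻³ eV = 3.88 × 10⁻¹² GeV.
Result: 3.88 × 10⁻¹² × 4.552 × 10³² = 1.766 × 10²¹ m/s².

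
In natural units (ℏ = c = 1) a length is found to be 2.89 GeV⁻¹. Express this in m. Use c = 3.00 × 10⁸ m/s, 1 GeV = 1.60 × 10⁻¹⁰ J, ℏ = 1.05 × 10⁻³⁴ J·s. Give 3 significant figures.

A length is [E]⁻¹ in ℏ=c=1; restore one factor of ℏc.
1 GeV⁻¹ → ℏc × (1 GeV in J)⁻¹ = 1.97 × 10⁻¹⁶ m.
Result: 2.89 × 1.97 × 10⁻¹⁶ = 5.69 × 10⁻¹⁶ m.

5.69 × 10⁻¹⁶ m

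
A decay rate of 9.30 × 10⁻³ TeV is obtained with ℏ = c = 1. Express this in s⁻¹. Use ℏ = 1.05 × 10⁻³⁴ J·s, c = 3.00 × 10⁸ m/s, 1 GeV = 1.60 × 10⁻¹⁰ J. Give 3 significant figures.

A rate is [E]/ℏ; divide by ℏ.
1 GeV → 1/ℏ × (1 GeV in J) = 1.52 × 10²⁴ s⁻¹.
Convert the energy scale: 9.30 × 10⁻³ TeV = 9.30 GeV.
Result: 9.30 × 1.52 × 10²⁴ = 1.42 × 10²⁵ s⁻¹.

1.42 × 10²⁵ s⁻¹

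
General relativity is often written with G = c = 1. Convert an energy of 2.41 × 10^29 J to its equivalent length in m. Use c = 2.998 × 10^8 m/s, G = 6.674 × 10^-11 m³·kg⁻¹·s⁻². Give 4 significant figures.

1.991 × 10^-15 m

Energy → length via G/c⁴.
2.41 × 10^29 J × (G/c⁴) = 1.991 × 10^-15 m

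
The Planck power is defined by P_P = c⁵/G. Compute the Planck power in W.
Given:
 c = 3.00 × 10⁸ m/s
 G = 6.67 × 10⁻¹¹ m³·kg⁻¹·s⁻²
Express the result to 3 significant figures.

P_P = c⁵/G
  = 2.43 × 10⁴² / 6.67 × 10⁻¹¹
  = 3.64 × 10⁵² W

3.64 × 10⁵² W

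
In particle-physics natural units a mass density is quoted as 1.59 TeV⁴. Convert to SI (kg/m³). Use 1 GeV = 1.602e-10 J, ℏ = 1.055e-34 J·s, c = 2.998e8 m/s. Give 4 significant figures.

3.682e32 kg/m³

Mass density is [E]/(c²[L]³) = [E]⁴/(ℏ³c⁵).
1 GeV⁴ → 1/(ℏ³c⁵) × (1 GeV in J)⁴ = 2.316e20 kg/m³.
Convert the energy scale: 1.59 TeV⁴ = 1.59e12 GeV⁴.
Result: 1.59e12 × 2.316e20 = 3.682e32 kg/m³.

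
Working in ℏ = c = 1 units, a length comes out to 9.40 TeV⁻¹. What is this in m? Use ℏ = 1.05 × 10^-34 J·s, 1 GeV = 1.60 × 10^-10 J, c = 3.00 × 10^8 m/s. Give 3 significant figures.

1.85 × 10^-18 m

A length is [E]⁻¹ in ℏ=c=1; restore one factor of ℏc.
1 GeV⁻¹ → ℏc × (1 GeV in J)⁻¹ = 1.97 × 10^-16 m.
Convert the energy scale: 9.40 TeV⁻¹ = 9.40 × 10^-3 GeV⁻¹.
Result: 9.40 × 10^-3 × 1.97 × 10^-16 = 1.85 × 10^-18 m.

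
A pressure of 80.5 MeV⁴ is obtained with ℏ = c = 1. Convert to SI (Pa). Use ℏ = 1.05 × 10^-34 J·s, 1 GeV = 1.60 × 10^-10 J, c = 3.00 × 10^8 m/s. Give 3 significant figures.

Pressure is [E]/[L]³ = [E]⁴/(ℏc)³.
1 GeV⁴ → 1/(ℏc)³ × (1 GeV in J)⁴ = 2.10 × 10^37 Pa.
Convert the energy scale: 80.5 MeV⁴ = 8.05 × 10^-11 GeV⁴.
Result: 8.05 × 10^-11 × 2.10 × 10^37 = 1.69 × 10^27 Pa.

1.69 × 10^27 Pa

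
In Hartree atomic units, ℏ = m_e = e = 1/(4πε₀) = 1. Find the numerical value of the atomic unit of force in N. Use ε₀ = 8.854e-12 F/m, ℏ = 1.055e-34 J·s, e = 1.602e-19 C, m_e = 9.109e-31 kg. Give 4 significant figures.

From ℏ = m_e = e = 1/(4πε₀) = 1 the force scale is F_au = E_h/a₀ = m_e²e⁶/((4πε₀)³ℏ⁴).
E_h = 4.354e-18 J
a₀ = 5.297e-11 m
E_h/a₀ = 8.220e-8 N

8.220e-8 N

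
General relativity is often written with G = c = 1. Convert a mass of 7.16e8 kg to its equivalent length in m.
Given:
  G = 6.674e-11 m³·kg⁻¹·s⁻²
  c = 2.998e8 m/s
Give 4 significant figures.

In G = c = 1 units mass has dimensions of length; the conversion factor is G/c².
7.16e8 kg × (G/c²) = 5.317e-19 m

5.317e-19 m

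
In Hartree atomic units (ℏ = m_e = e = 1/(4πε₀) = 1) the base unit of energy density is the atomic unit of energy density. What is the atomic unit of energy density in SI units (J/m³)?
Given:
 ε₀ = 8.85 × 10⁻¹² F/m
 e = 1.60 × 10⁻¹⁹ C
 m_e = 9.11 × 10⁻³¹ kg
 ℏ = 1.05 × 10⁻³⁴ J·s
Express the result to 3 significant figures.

3.01 × 10¹³ J/m³

u_au = E_h/a₀³ = m_e⁴e¹⁰/((4πε₀)⁵ℏ⁸)
E_h = 4.38 × 10⁻¹⁸ J
a₀ = 5.26 × 10⁻¹¹ m
E_h/a₀³ = 3.01 × 10¹³ J/m³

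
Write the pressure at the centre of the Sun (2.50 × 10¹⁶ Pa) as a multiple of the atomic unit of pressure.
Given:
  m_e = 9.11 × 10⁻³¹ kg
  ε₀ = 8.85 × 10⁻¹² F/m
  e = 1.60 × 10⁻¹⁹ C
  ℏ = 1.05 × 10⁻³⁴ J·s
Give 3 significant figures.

atomic unit of pressure: P_au = E_h/a₀³ = m_e⁴e¹⁰/((4πε₀)⁵ℏ⁸) = 3.01 × 10¹³ Pa.
2.50 × 10¹⁶ / 3.01 × 10¹³ = 830

830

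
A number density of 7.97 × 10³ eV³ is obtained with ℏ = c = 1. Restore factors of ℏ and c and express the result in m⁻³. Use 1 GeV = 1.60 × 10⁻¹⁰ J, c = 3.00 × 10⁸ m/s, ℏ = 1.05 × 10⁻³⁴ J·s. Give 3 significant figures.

Number density is [L]⁻³ = [E]³/(ℏc)³.
1 GeV³ → 1/(ℏc)³ × (1 GeV in J)³ = 1.31 × 10⁴⁷ m⁻³.
Convert the energy scale: 7.97 × 10³ eV³ = 7.97 × 10⁻²⁴ GeV³.
Result: 7.97 × 10⁻²⁴ × 1.31 × 10⁴⁷ = 1.04 × 10²⁴ m⁻³.

1.04 × 10²⁴ m⁻³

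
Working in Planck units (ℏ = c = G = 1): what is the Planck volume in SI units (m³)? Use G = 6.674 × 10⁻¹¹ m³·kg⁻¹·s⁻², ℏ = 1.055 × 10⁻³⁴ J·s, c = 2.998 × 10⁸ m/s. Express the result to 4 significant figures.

From ℏ = c = G = 1 the volume scale is V_P = (ℏG/c³)^(3/2).
  = √(1.784 × 10⁻²⁰⁹)
  = 4.224 × 10⁻¹⁰⁵ m³

4.224 × 10⁻¹⁰⁵ m³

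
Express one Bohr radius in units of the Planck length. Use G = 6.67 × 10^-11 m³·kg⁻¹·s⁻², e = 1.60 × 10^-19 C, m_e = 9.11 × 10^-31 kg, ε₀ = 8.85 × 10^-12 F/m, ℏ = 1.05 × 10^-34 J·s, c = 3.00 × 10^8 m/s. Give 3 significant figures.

Bohr radius: a₀ = 4πε₀ℏ²/(m_e e²) = 5.26 × 10^-11 m
Planck length: ℓ_P = √(ℏG/c³) = 1.61 × 10^-35 m
ratio = 5.26 × 10^-11 / 1.61 × 10^-35 = 3.26 × 10^24

3.26 × 10^24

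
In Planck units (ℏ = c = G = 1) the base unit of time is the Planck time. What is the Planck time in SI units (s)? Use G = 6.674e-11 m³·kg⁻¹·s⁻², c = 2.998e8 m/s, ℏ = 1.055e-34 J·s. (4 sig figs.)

5.392e-44 s

t_P = √(ℏG/c⁵)
  = √(2.907e-87)
  = 5.392e-44 s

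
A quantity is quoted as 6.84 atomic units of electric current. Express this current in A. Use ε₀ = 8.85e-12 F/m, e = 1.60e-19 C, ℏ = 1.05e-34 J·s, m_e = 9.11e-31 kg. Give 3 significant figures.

0.0456 A

One atomic unit of electric current: I_au = e E_h/ℏ = m_e e⁵/((4πε₀)²ℏ³) = 6.67e-3 A.
6.84 × 6.67e-3 A = 0.0456 A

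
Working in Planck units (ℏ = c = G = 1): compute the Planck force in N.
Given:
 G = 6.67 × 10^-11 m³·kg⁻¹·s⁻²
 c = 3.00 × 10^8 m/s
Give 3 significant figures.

1.21 × 10^44 N

The unique combination of the constants set to 1 with dimensions of force is F_P = c⁴/G.
  = 8.10 × 10^33 / 6.67 × 10^-11
  = 1.21 × 10^44 N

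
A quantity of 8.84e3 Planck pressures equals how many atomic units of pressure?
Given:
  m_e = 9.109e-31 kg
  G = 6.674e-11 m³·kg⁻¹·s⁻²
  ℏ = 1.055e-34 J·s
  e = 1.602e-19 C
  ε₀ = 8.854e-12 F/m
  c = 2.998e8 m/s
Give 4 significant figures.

1.398e104

Planck pressure: p_P = c⁷/(ℏG²) = 4.632e113 Pa
atomic unit of pressure: P_au = E_h/a₀³ = m_e⁴e¹⁰/((4πε₀)⁵ℏ⁸) = 2.929e13 Pa
8.84e3 × 4.632e113 / 2.929e13 = 1.398e104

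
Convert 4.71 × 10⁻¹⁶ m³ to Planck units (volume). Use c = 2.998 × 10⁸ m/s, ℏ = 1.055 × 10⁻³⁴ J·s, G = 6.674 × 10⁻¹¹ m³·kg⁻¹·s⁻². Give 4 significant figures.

1.115 × 10⁸⁹

Planck volume: V_P = (ℏG/c³)^(3/2) = 4.224 × 10⁻¹⁰⁵ m³.
4.71 × 10⁻¹⁶ / 4.224 × 10⁻¹⁰⁵ = 1.115 × 10⁸⁹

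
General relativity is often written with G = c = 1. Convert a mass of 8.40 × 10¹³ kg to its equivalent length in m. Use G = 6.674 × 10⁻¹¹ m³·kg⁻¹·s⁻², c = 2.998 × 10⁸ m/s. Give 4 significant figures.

In G = c = 1 units mass has dimensions of length; the conversion factor is G/c².
8.40 × 10¹³ kg × (G/c²) = 6.237 × 10⁻¹⁴ m

6.237 × 10⁻¹⁴ m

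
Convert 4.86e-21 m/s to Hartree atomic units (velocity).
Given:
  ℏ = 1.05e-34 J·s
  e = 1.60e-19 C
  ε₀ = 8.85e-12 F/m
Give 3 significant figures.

2.22e-27

atomic unit of velocity: v_au = e²/(4πε₀ℏ) = 2.19e6 m/s.
4.86e-21 / 2.19e6 = 2.22e-27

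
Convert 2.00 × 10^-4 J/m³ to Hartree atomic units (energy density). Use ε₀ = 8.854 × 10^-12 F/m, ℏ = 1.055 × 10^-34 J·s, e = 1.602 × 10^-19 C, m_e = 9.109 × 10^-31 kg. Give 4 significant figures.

6.828 × 10^-18

atomic unit of energy density: u_au = E_h/a₀³ = m_e⁴e¹⁰/((4πε₀)⁵ℏ⁸) = 2.929 × 10^13 J/m³.
2.00 × 10^-4 / 2.929 × 10^13 = 6.828 × 10^-18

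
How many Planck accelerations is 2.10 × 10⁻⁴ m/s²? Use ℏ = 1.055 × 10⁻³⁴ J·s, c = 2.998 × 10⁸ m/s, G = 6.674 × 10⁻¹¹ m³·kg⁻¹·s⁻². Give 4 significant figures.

Planck acceleration: a_P = √(c⁷/(ℏG)) = 5.560 × 10⁵¹ m/s².
2.10 × 10⁻⁴ / 5.560 × 10⁵¹ = 3.777 × 10⁻⁵⁶

3.777 × 10⁻⁵⁶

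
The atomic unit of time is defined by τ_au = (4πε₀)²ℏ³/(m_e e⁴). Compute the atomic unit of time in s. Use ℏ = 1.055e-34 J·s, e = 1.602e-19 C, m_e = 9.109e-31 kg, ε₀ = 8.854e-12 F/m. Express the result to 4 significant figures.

2.423e-17 s

τ_au = (4πε₀)²ℏ³/(m_e e⁴)
E_h = 4.354e-18 J
ℏ/E_h = 2.423e-17 s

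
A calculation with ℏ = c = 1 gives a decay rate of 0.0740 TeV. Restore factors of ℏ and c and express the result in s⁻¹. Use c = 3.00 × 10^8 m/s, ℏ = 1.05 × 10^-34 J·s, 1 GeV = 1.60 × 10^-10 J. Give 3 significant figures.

A rate is [E]/ℏ; divide by ℏ.
1 GeV → 1/ℏ × (1 GeV in J) = 1.52 × 10^24 s⁻¹.
Convert the energy scale: 0.0740 TeV = 74 GeV.
Result: 74 × 1.52 × 10^24 = 1.13 × 10^26 s⁻¹.

1.13 × 10^26 s⁻¹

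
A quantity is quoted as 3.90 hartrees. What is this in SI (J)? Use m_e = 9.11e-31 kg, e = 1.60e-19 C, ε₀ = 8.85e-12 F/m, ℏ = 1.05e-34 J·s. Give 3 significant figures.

1.71e-17 J

One hartree: E_h = m_e e⁴/(4πε₀ℏ)² = 4.38e-18 J.
3.90 × 4.38e-18 J = 1.71e-17 J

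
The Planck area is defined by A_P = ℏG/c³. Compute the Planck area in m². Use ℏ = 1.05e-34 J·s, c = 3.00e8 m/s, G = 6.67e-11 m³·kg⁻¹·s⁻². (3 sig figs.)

A_P = ℏG/c³
  = 7.00e-45 / 2.70e25
  = 2.59e-70 m²

2.59e-70 m²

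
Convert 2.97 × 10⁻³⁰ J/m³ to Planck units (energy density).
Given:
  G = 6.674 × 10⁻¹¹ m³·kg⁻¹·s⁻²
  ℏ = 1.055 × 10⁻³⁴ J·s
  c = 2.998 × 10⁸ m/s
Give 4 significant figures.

Planck energy density: u_P = c⁷/(ℏG²) = 4.632 × 10¹¹³ J/m³.
2.97 × 10⁻³⁰ / 4.632 × 10¹¹³ = 6.412 × 10⁻¹⁴⁴

6.412 × 10⁻¹⁴⁴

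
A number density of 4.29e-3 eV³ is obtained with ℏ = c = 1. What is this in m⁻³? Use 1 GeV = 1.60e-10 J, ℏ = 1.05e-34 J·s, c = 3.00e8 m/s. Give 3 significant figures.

5.62e17 m⁻³

Number density is [L]⁻³ = [E]³/(ℏc)³.
1 GeV³ → 1/(ℏc)³ × (1 GeV in J)³ = 1.31e47 m⁻³.
Convert the energy scale: 4.29e-3 eV³ = 4.29e-30 GeV³.
Result: 4.29e-30 × 1.31e47 = 5.62e17 m⁻³.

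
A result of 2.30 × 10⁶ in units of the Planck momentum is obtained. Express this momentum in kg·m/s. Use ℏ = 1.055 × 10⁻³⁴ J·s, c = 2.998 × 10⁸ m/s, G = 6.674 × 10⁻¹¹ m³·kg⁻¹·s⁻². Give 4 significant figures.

One Planck momentum: p_P = √(ℏc³/G) = 6.527 kg·m/s.
2.30 × 10⁶ × 6.527 kg·m/s = 1.501 × 10⁷ kg·m/s

1.501 × 10⁷ kg·m/s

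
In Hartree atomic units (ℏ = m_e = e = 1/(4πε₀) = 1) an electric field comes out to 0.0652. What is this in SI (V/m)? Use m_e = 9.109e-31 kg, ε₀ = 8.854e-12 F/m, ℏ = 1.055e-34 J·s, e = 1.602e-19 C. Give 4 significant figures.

3.345e10 V/m

One atomic unit of electric field: E_au = E_h/(e a₀) = m_e²e⁵/((4πε₀)³ℏ⁴) = 5.131e11 V/m.
0.0652 × 5.131e11 V/m = 3.345e10 V/m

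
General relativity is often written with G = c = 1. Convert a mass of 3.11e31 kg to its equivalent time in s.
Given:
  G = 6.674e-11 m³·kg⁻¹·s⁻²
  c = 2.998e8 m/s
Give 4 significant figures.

Mass → time via G/c³.
3.11e31 kg × (G/c³) = 7.703e-5 s

7.703e-5 s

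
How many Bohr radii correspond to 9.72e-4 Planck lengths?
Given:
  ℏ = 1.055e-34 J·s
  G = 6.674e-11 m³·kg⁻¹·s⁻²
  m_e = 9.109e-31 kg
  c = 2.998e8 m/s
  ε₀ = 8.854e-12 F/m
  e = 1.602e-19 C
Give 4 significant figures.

Planck length: ℓ_P = √(ℏG/c³) = 1.616e-35 m
Bohr radius: a₀ = 4πε₀ℏ²/(m_e e²) = 5.297e-11 m
9.72e-4 × 1.616e-35 / 5.297e-11 = 2.966e-28

2.966e-28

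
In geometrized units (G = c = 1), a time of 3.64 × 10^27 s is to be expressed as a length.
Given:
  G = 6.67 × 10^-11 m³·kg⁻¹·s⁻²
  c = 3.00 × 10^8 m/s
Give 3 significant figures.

Time → length via c.
3.64 × 10^27 s × (c) = 1.09 × 10^36 m

1.09 × 10^36 m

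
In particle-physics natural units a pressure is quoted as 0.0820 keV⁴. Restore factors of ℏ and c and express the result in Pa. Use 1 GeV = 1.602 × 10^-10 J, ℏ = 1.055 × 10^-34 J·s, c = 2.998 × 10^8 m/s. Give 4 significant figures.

Pressure is [E]/[L]³ = [E]⁴/(ℏc)³.
1 GeV⁴ → 1/(ℏc)³ × (1 GeV in J)⁴ = 2.082 × 10^37 Pa.
Convert the energy scale: 0.0820 keV⁴ = 8.20 × 10^-26 GeV⁴.
Result: 8.20 × 10^-26 × 2.082 × 10^37 = 1.707 × 10^12 Pa.

1.707 × 10^12 Pa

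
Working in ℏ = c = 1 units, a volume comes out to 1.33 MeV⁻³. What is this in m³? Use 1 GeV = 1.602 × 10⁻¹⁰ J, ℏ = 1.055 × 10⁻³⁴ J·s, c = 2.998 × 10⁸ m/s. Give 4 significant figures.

1.024 × 10⁻³⁸ m³

Volume is [L]³ = [E]⁻³·(ℏc)³.
1 GeV⁻³ → (ℏc)³ × (1 GeV in J)⁻³ = 7.696 × 10⁻⁴⁸ m³.
Convert the energy scale: 1.33 MeV⁻³ = 1.33 × 10⁹ GeV⁻³.
Result: 1.33 × 10⁹ × 7.696 × 10⁻⁴⁸ = 1.024 × 10⁻³⁸ m³.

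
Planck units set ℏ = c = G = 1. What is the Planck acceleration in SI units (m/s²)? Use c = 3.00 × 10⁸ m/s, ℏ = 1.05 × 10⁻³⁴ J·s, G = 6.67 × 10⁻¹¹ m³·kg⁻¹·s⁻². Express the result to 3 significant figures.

From ℏ = c = G = 1 the acceleration scale is a_P = √(c⁷/(ℏG)).
  = √(3.12 × 10¹⁰³)
  = 5.59 × 10⁵¹ m/s²

5.59 × 10⁵¹ m/s²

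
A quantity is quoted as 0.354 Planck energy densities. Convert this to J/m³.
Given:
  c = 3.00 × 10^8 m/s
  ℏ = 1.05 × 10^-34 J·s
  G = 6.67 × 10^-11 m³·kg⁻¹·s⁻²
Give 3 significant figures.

1.66 × 10^113 J/m³

One Planck energy density: u_P = c⁷/(ℏG²) = 4.68 × 10^113 J/m³.
0.354 × 4.68 × 10^113 J/m³ = 1.66 × 10^113 J/m³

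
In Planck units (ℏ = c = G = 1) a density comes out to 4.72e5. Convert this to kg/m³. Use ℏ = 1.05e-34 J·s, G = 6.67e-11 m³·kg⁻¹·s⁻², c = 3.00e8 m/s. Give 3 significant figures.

2.46e102 kg/m³

One Planck density: ρ_P = c⁵/(ℏG²) = 5.20e96 kg/m³.
4.72e5 × 5.20e96 kg/m³ = 2.46e102 kg/m³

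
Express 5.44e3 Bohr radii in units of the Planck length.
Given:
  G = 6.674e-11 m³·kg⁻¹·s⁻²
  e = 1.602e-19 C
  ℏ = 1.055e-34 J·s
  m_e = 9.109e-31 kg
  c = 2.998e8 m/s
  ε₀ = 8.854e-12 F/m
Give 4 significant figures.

1.783e28

Bohr radius: a₀ = 4πε₀ℏ²/(m_e e²) = 5.297e-11 m
Planck length: ℓ_P = √(ℏG/c³) = 1.616e-35 m
5.44e3 × 5.297e-11 / 1.616e-35 = 1.783e28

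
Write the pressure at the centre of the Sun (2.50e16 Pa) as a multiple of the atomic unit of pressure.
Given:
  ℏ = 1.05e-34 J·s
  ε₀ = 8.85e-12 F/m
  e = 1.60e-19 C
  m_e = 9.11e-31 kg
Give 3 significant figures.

830

atomic unit of pressure: P_au = E_h/a₀³ = m_e⁴e¹⁰/((4πε₀)⁵ℏ⁸) = 3.01e13 Pa.
2.50e16 / 3.01e13 = 830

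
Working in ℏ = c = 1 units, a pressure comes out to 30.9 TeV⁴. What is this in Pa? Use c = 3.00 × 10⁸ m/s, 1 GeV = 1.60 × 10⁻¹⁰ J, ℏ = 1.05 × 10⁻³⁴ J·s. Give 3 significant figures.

6.48 × 10⁵⁰ Pa

Pressure is [E]/[L]³ = [E]⁴/(ℏc)³.
1 GeV⁴ → 1/(ℏc)³ × (1 GeV in J)⁴ = 2.10 × 10³⁷ Pa.
Convert the energy scale: 30.9 TeV⁴ = 3.09 × 10¹³ GeV⁴.
Result: 3.09 × 10¹³ × 2.10 × 10³⁷ = 6.48 × 10⁵⁰ Pa.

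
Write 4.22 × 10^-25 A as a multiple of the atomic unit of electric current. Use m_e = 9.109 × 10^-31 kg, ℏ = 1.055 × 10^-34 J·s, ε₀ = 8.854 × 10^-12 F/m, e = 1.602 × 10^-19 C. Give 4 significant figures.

atomic unit of electric current: I_au = e E_h/ℏ = m_e e⁵/((4πε₀)²ℏ³) = 6.612 × 10^-3 A.
4.22 × 10^-25 / 6.612 × 10^-3 = 6.382 × 10^-23

6.382 × 10^-23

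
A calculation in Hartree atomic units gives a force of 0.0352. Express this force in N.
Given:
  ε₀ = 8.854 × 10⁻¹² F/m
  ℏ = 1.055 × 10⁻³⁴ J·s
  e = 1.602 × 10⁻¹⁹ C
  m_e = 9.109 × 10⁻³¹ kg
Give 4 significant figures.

One atomic unit of force: F_au = E_h/a₀ = m_e²e⁶/((4πε₀)³ℏ⁴) = 8.220 × 10⁻⁸ N.
0.0352 × 8.220 × 10⁻⁸ N = 2.893 × 10⁻⁹ N

2.893 × 10⁻⁹ N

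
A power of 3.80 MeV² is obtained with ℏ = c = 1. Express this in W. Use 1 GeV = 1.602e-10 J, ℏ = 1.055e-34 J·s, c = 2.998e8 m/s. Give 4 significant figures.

9.244e8 W

Power is [E]/[T] = [E]²/ℏ.
1 GeV² → 1/ℏ × (1 GeV in J)² = 2.433e14 W.
Convert the energy scale: 3.80 MeV² = 3.80e-6 GeV².
Result: 3.80e-6 × 2.433e14 = 9.244e8 W.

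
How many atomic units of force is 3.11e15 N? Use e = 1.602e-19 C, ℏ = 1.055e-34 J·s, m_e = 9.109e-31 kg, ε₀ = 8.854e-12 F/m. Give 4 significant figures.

3.784e22

atomic unit of force: F_au = E_h/a₀ = m_e²e⁶/((4πε₀)³ℏ⁴) = 8.220e-8 N.
3.11e15 / 8.220e-8 = 3.784e22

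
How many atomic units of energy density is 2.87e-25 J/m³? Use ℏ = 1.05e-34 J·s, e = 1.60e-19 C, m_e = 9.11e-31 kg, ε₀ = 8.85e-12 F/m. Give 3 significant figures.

atomic unit of energy density: u_au = E_h/a₀³ = m_e⁴e¹⁰/((4πε₀)⁵ℏ⁸) = 3.01e13 J/m³.
2.87e-25 / 3.01e13 = 9.53e-39

9.53e-39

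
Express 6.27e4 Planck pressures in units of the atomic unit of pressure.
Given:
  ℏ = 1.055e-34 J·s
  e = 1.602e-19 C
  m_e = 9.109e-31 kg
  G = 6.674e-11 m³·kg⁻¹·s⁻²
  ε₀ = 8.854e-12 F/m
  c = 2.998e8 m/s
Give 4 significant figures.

9.916e104

Planck pressure: p_P = c⁷/(ℏG²) = 4.632e113 Pa
atomic unit of pressure: P_au = E_h/a₀³ = m_e⁴e¹⁰/((4πε₀)⁵ℏ⁸) = 2.929e13 Pa
6.27e4 × 4.632e113 / 2.929e13 = 9.916e104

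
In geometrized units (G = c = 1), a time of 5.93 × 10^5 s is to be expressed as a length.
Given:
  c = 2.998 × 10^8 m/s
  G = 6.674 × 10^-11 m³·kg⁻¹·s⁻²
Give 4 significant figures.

1.778 × 10^14 m

Time → length via c.
5.93 × 10^5 s × (c) = 1.778 × 10^14 m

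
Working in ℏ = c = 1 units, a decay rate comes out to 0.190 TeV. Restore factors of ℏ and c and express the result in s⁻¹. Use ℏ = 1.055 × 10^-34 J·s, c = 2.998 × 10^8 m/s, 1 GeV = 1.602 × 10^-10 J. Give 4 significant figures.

A rate is [E]/ℏ; divide by ℏ.
1 GeV → 1/ℏ × (1 GeV in J) = 1.518 × 10^24 s⁻¹.
Convert the energy scale: 0.190 TeV = 190 GeV.
Result: 190 × 1.518 × 10^24 = 2.885 × 10^26 s⁻¹.

2.885 × 10^26 s⁻¹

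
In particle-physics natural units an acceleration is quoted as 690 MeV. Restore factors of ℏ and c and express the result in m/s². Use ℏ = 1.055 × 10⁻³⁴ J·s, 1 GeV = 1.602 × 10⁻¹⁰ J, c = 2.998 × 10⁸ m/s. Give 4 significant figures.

3.141 × 10³² m/s²

Acceleration is [L]/[T]² = c·[E]/ℏ.
1 GeV → c/ℏ × (1 GeV in J) = 4.552 × 10³² m/s².
Convert the energy scale: 690 MeV = 0.690 GeV.
Result: 0.690 × 4.552 × 10³² = 3.141 × 10³² m/s².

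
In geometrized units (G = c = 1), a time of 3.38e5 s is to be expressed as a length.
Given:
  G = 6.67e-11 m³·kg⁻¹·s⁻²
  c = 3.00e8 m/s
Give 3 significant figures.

1.01e14 m

Time → length via c.
3.38e5 s × (c) = 1.01e14 m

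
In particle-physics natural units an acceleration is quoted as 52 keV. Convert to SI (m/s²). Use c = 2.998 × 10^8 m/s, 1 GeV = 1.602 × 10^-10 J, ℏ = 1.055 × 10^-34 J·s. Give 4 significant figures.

2.367 × 10^28 m/s²

Acceleration is [L]/[T]² = c·[E]/ℏ.
1 GeV → c/ℏ × (1 GeV in J) = 4.552 × 10^32 m/s².
Convert the energy scale: 52 keV = 5.20 × 10^-5 GeV.
Result: 5.20 × 10^-5 × 4.552 × 10^32 = 2.367 × 10^28 m/s².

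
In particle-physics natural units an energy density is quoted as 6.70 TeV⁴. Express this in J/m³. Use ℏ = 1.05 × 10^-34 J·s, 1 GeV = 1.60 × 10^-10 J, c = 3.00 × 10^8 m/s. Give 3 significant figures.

[E]/[L]³ = [E]⁴/(ℏc)³; restore (ℏc)⁻³.
1 GeV⁴ → 1/(ℏc)³ × (1 GeV in J)⁴ = 2.10 × 10^37 J/m³.
Convert the energy scale: 6.70 TeV⁴ = 6.70 × 10^12 GeV⁴.
Result: 6.70 × 10^12 × 2.10 × 10^37 = 1.40 × 10^50 J/m³.

1.40 × 10^50 J/m³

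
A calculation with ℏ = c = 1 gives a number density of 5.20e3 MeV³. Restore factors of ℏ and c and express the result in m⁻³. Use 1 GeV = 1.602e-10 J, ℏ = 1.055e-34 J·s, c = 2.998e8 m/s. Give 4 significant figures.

Number density is [L]⁻³ = [E]³/(ℏc)³.
1 GeV³ → 1/(ℏc)³ × (1 GeV in J)³ = 1.299e47 m⁻³.
Convert the energy scale: 5.20e3 MeV³ = 5.20e-6 GeV³.
Result: 5.20e-6 × 1.299e47 = 6.757e41 m⁻³.

6.757e41 m⁻³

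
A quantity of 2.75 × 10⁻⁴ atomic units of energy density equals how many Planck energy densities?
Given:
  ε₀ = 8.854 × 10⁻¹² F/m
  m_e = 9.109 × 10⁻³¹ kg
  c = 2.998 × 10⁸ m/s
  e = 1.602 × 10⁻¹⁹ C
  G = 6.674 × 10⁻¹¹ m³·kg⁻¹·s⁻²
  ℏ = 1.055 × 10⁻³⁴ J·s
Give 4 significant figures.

atomic unit of energy density: u_au = E_h/a₀³ = m_e⁴e¹⁰/((4πε₀)⁵ℏ⁸) = 2.929 × 10¹³ J/m³
Planck energy density: u_P = c⁷/(ℏG²) = 4.632 × 10¹¹³ J/m³
2.75 × 10⁻⁴ × 2.929 × 10¹³ / 4.632 × 10¹¹³ = 1.739 × 10⁻¹⁰⁴

1.739 × 10⁻¹⁰⁴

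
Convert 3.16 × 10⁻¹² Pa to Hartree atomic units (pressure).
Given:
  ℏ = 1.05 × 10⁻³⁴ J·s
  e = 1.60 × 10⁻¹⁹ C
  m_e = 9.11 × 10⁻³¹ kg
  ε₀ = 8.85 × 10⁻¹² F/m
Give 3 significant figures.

atomic unit of pressure: P_au = E_h/a₀³ = m_e⁴e¹⁰/((4πε₀)⁵ℏ⁸) = 3.01 × 10¹³ Pa.
3.16 × 10⁻¹² / 3.01 × 10¹³ = 1.05 × 10⁻²⁵

1.05 × 10⁻²⁵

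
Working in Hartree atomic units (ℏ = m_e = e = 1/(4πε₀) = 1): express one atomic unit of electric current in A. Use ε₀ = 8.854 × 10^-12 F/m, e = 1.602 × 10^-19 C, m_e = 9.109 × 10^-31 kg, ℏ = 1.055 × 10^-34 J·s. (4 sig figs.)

6.612 × 10^-3 A

Dimensional analysis gives I_au = e E_h/ℏ = m_e e⁵/((4πε₀)²ℏ³).
E_h = 4.354 × 10^-18 J
e·E_h/ℏ = 6.612 × 10^-3 A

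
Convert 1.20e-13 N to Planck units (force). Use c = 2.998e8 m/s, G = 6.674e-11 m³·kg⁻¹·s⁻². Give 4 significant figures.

Planck force: F_P = c⁴/G = 1.210e44 N.
1.20e-13 / 1.210e44 = 9.914e-58

9.914e-58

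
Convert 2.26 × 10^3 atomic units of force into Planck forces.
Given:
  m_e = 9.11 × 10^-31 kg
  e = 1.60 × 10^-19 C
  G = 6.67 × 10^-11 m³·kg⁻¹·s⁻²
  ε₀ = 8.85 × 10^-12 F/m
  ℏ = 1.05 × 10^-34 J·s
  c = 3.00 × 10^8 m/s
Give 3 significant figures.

1.55 × 10^-48

atomic unit of force: F_au = E_h/a₀ = m_e²e⁶/((4πε₀)³ℏ⁴) = 8.33 × 10^-8 N
Planck force: F_P = c⁴/G = 1.21 × 10^44 N
2.26 × 10^3 × 8.33 × 10^-8 / 1.21 × 10^44 = 1.55 × 10^-48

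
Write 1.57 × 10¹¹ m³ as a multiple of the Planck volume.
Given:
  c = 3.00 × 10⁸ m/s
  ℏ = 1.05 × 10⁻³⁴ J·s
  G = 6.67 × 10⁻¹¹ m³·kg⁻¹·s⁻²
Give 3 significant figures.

Planck volume: V_P = (ℏG/c³)^(3/2) = 4.18 × 10⁻¹⁰⁵ m³.
1.57 × 10¹¹ / 4.18 × 10⁻¹⁰⁵ = 3.76 × 10¹¹⁵

3.76 × 10¹¹⁵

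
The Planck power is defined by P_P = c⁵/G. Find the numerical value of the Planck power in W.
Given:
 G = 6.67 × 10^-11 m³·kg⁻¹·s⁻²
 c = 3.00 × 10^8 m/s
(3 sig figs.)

P_P = c⁵/G
  = 2.43 × 10^42 / 6.67 × 10^-11
  = 3.64 × 10^52 W

3.64 × 10^52 W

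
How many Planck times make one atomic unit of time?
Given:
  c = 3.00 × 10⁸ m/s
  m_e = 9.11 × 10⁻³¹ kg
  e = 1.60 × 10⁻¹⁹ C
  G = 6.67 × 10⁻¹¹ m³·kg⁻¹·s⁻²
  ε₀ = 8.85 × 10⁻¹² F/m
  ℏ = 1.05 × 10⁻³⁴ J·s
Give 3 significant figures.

4.47 × 10²⁶

atomic unit of time: τ_au = (4πε₀)²ℏ³/(m_e e⁴) = 2.40 × 10⁻¹⁷ s
Planck time: t_P = √(ℏG/c⁵) = 5.37 × 10⁻⁴⁴ s
ratio = 2.40 × 10⁻¹⁷ / 5.37 × 10⁻⁴⁴ = 4.47 × 10²⁶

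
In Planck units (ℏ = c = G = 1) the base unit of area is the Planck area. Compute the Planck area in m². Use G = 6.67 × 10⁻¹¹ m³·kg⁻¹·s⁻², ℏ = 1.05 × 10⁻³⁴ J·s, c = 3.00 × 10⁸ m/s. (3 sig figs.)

2.59 × 10⁻⁷⁰ m²

A_P = ℏG/c³
  = 7.00 × 10⁻⁴⁵ / 2.70 × 10²⁵
  = 2.59 × 10⁻⁷⁰ m²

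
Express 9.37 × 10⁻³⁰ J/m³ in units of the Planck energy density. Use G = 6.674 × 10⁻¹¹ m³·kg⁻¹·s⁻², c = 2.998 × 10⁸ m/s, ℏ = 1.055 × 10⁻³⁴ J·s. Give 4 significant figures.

2.023 × 10⁻¹⁴³

Planck energy density: u_P = c⁷/(ℏG²) = 4.632 × 10¹¹³ J/m³.
9.37 × 10⁻³⁰ / 4.632 × 10¹¹³ = 2.023 × 10⁻¹⁴³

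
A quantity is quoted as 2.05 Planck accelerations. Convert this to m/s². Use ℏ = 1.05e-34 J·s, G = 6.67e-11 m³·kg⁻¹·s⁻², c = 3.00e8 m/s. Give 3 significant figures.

1.15e52 m/s²

One Planck acceleration: a_P = √(c⁷/(ℏG)) = 5.59e51 m/s².
2.05 × 5.59e51 m/s² = 1.15e52 m/s²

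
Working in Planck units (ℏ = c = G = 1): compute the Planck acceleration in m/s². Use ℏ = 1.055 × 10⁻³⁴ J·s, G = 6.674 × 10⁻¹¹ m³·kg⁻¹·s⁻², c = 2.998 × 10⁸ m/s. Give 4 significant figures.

Dimensional analysis gives a_P = √(c⁷/(ℏG)).
  = √(3.092 × 10¹⁰³)
  = 5.560 × 10⁵¹ m/s²

5.560 × 10⁵¹ m/s²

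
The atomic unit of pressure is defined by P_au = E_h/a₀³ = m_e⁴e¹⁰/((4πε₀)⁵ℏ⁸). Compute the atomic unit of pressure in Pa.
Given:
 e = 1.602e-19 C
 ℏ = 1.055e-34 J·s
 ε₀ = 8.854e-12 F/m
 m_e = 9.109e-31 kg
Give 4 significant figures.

P_au = E_h/a₀³ = m_e⁴e¹⁰/((4πε₀)⁵ℏ⁸)
E_h = 4.354e-18 J
a₀ = 5.297e-11 m
E_h/a₀³ = 2.929e13 Pa

2.929e13 Pa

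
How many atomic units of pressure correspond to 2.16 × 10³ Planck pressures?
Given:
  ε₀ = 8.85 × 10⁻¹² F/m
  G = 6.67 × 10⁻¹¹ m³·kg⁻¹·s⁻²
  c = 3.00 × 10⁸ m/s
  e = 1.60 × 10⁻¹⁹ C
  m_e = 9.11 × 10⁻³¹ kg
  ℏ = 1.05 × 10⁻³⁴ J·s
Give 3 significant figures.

Planck pressure: p_P = c⁷/(ℏG²) = 4.68 × 10¹¹³ Pa
atomic unit of pressure: P_au = E_h/a₀³ = m_e⁴e¹⁰/((4πε₀)⁵ℏ⁸) = 3.01 × 10¹³ Pa
2.16 × 10³ × 4.68 × 10¹¹³ / 3.01 × 10¹³ = 3.36 × 10¹⁰³

3.36 × 10¹⁰³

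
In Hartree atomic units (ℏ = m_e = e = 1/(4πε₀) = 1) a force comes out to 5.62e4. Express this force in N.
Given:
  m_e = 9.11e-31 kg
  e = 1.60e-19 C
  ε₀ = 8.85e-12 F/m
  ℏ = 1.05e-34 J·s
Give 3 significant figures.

4.68e-3 N

One atomic unit of force: F_au = E_h/a₀ = m_e²e⁶/((4πε₀)³ℏ⁴) = 8.33e-8 N.
5.62e4 × 8.33e-8 N = 4.68e-3 N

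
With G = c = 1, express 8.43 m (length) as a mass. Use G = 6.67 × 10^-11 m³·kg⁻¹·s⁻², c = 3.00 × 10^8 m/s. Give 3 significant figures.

1.14 × 10^28 kg

Length → mass via c²/G.
8.43 m × (c²/G) = 1.14 × 10^28 kg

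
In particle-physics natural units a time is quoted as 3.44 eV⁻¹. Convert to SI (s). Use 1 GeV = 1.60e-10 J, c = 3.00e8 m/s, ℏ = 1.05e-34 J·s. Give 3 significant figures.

2.26e-15 s

A time is [E]⁻¹ in ℏ=c=1; restore one factor of ℏ.
1 GeV⁻¹ → ℏ × (1 GeV in J)⁻¹ = 6.56e-25 s.
Convert the energy scale: 3.44 eV⁻¹ = 3.44e9 GeV⁻¹.
Result: 3.44e9 × 6.56e-25 = 2.26e-15 s.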